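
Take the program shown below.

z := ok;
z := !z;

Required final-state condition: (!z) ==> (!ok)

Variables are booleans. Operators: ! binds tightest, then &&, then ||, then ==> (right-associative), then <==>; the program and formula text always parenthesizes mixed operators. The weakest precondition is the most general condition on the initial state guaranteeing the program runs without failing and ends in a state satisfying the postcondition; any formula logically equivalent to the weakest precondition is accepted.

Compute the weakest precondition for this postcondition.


Working backward. After the program, (!z) ==> (!ok) must hold.
Before z := !z: z ==> (!ok)
Before z := ok: ok ==> (!ok)
Answer: WP = ok ==> (!ok)


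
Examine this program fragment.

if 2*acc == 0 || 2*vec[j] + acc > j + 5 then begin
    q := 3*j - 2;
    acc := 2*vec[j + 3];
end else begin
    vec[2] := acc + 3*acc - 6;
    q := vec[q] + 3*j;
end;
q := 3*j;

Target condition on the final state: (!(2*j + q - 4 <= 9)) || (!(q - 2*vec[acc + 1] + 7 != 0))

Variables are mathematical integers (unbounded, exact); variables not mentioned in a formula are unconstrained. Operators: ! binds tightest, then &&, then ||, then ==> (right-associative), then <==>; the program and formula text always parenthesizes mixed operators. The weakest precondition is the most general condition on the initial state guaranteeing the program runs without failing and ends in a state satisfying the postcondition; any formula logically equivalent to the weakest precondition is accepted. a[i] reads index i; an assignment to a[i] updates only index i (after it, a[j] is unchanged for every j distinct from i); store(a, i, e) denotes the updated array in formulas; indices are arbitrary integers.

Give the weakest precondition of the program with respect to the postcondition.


Working backward. After the program, the postcondition (!(2*j + q - 4 <= 9)) || (!(q - 2*vec[acc + 1] + 7 != 0)) must hold; in canonical form it is (!(2*j + q <= 13)) || (!(q != 2*vec[acc + 1] - 7)).
Before q := 3*j: (!(5*j <= 13)) || (!(3*j != 2*vec[acc + 1] - 7))
Then branch requires (!(5*j <= 13)) || (!(3*j != 2*vec[2*vec[j + 3] + 1] - 7)); else branch requires (!(5*j <= 13)) || (!(3*j != 2*store(vec, 2, 4*acc - 6)[acc + 1] - 7)).
Before the if: ((2*acc == 0 || 2*vec[j] + acc > j + 5) ==> ((!(5*j <= 13)) || (!(3*j != 2*vec[2*vec[j + 3] + 1] - 7)))) && ((!(2*acc == 0 || 2*vec[j] + acc > j + 5)) ==> ((!(5*j <= 13)) || (!(3*j != 2*store(vec, 2, 4*acc - 6)[acc + 1] - 7))))
Answer: WP = ((2*acc == 0 || 2*vec[j] + acc > j + 5) ==> ((!(5*j <= 13)) || (!(3*j != 2*vec[2*vec[j + 3] + 1] - 7)))) && ((!(2*acc == 0 || 2*vec[j] + acc > j + 5)) ==> ((!(5*j <= 13)) || (!(3*j != 2*store(vec, 2, 4*acc - 6)[acc + 1] - 7))))


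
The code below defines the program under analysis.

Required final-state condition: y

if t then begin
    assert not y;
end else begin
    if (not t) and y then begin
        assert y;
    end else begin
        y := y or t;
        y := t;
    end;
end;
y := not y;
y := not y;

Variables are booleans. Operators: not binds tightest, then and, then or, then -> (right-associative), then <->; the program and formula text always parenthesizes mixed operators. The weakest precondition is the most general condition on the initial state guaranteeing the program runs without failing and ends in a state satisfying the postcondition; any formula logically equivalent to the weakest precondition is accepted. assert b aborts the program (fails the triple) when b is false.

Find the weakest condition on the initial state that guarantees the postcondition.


Working backward. After the program, y must hold.
Before y := not y: not y
Before y := not y: y
Then branch requires false; else branch requires (((not t) and y) -> y) and ((not ((not t) and y)) -> t).
Before the if: (not t) and ((not t) -> ((((not t) and y) -> y) and ((not ((not t) and y)) -> t)))
Answer: WP = (not t) and ((not t) -> ((((not t) and y) -> y) and ((not ((not t) and y)) -> t)))


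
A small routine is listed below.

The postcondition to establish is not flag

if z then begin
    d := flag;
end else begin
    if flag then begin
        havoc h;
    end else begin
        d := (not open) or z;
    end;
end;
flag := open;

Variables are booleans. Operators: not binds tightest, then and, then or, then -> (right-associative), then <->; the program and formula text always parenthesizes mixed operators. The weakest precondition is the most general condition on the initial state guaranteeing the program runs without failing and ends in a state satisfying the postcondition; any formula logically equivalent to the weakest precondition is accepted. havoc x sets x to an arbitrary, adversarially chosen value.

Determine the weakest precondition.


Working backward. After the program, not flag must hold.
Before flag := open: not open
Then branch requires not open; else branch requires (flag -> (not open)) and ((not flag) -> (not open)).
Before the if: (z -> (not open)) and ((not z) -> ((flag -> (not open)) and ((not flag) -> (not open))))
Answer: WP = (z -> (not open)) and ((not z) -> ((flag -> (not open)) and ((not flag) -> (not open))))


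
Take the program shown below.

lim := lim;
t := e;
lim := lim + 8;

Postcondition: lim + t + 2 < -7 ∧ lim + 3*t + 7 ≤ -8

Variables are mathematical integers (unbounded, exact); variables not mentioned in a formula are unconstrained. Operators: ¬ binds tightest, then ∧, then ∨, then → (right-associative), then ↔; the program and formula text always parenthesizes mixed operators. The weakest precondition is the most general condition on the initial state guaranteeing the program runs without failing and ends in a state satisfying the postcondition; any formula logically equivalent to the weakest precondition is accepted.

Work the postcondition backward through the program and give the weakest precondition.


Working backward. After the program, the postcondition lim + t + 2 < -7 ∧ lim + 3*t + 7 ≤ -8 must hold; in canonical form it is lim + t < -9 ∧ lim + 3*t ≤ -15.
Before lim := lim + 8: lim + t < -17 ∧ lim + 3*t ≤ -23
Before t := e: e + lim < -17 ∧ 3*e + lim ≤ -23
Before lim := lim: e + lim < -17 ∧ 3*e + lim ≤ -23
Answer: WP = e + lim < -17 ∧ 3*e + lim ≤ -23


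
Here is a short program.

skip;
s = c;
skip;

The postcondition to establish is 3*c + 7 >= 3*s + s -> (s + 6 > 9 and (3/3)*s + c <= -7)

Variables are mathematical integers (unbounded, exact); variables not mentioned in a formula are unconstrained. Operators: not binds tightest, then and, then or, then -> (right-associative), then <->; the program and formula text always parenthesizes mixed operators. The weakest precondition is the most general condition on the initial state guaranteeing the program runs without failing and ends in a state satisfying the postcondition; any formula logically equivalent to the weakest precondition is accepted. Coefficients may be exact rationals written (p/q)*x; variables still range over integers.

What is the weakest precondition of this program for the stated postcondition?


Working backward. After the program, the postcondition 3*c + 7 >= 3*s + s -> (s + 6 > 9 and (3/3)*s + c <= -7) must hold; in canonical form it is 3*c >= 4*s - 7 -> (s > 3 and c + s <= -7).
Before skip: 3*c >= 4*s - 7 -> (s > 3 and c + s <= -7)
Before s := c: c <= 7 -> (c > 3 and 2*c <= -7)
Before skip: c <= 7 -> (c > 3 and 2*c <= -7)
Answer: WP = c <= 7 -> (c > 3 and 2*c <= -7)


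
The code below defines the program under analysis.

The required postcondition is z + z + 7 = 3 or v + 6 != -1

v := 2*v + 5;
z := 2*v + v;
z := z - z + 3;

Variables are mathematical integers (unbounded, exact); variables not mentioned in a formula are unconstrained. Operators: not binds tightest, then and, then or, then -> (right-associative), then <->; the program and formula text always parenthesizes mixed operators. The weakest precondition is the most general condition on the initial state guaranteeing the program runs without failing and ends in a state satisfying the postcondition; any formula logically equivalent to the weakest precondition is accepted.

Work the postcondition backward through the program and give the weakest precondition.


Working backward. After the program, the postcondition z + z + 7 = 3 or v + 6 != -1 must hold; in canonical form it is 2*z = -4 or v != -7.
Before z := z - z + 3: v != -7
Before z := 2*v + v: v != -7
Before v := 2*v + 5: 2*v != -12
Answer: WP = 2*v != -12


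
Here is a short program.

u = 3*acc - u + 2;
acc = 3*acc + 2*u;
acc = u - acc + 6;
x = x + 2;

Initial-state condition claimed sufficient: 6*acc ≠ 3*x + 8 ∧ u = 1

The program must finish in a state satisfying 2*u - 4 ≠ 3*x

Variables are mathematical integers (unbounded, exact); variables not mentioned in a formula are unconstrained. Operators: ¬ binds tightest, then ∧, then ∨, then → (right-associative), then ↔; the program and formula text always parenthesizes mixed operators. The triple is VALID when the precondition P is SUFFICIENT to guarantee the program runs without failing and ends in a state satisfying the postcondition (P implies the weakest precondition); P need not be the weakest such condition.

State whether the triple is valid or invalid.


Working backward. After the program, the postcondition 2*u - 4 ≠ 3*x must hold; in canonical form it is 2*u ≠ 3*x + 4.
Before x := x + 2: 2*u ≠ 3*x + 10
Before acc := u - acc + 6: 2*u ≠ 3*x + 10
Before acc := 3*acc + 2*u: 2*u ≠ 3*x + 10
Before u := 3*acc - u + 2: 6*acc ≠ 2*u + 3*x + 6
The weakest precondition is 6*acc ≠ 2*u + 3*x + 6.
Check whether 6*acc ≠ 3*x + 8 ∧ u = 1 implies it.
Every state satisfying the precondition satisfies the weakest precondition: the implication holds.
Answer: valid


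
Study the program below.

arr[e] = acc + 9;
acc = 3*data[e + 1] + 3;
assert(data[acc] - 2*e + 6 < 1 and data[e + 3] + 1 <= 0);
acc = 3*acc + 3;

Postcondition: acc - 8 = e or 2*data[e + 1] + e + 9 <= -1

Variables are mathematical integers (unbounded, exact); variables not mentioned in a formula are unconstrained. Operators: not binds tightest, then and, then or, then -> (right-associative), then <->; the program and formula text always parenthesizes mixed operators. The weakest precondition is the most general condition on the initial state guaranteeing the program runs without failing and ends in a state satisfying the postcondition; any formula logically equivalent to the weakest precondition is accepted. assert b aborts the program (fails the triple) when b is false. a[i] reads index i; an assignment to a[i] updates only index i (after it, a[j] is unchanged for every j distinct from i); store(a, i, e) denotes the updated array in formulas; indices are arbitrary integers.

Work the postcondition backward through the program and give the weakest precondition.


Working backward. After the program, the postcondition acc - 8 = e or 2*data[e + 1] + e + 9 <= -1 must hold; in canonical form it is acc = e + 8 or 2*data[e + 1] + e <= -10.
Before acc := 3*acc + 3: 3*acc = e + 5 or 2*data[e + 1] + e <= -10
Before assert data[acc] - 2*e + 6 < 1 and data[e + 3] + 1 <= 0: data[acc] < 2*e - 5 and data[e + 3] <= -1 and (3*acc = e + 5 or 2*data[e + 1] + e <= -10)
Before acc := 3*data[e + 1] + 3: data[3*data[e + 1] + 3] < 2*e - 5 and data[e + 3] <= -1 and (9*data[e + 1] = e - 4 or 2*data[e + 1] + e <= -10)
Before arr[e] := acc + 9: data[3*data[e + 1] + 3] < 2*e - 5 and data[e + 3] <= -1 and (9*data[e + 1] = e - 4 or 2*data[e + 1] + e <= -10)
Answer: WP = data[3*data[e + 1] + 3] < 2*e - 5 and data[e + 3] <= -1 and (9*data[e + 1] = e - 4 or 2*data[e + 1] + e <= -10)


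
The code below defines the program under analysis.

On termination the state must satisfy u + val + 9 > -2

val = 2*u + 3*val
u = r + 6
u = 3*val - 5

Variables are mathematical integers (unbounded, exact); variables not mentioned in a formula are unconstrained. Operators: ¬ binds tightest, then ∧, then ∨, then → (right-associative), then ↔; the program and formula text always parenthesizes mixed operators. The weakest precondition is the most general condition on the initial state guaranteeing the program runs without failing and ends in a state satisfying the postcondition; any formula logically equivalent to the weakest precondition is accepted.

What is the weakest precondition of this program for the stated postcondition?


Working backward. After the program, the postcondition u + val + 9 > -2 must hold; in canonical form it is u + val > -11.
Before u := 3*val - 5: 4*val > -6
Before u := r + 6: 4*val > -6
Before val := 2*u + 3*val: 8*u + 12*val > -6
Answer: WP = 8*u + 12*val > -6


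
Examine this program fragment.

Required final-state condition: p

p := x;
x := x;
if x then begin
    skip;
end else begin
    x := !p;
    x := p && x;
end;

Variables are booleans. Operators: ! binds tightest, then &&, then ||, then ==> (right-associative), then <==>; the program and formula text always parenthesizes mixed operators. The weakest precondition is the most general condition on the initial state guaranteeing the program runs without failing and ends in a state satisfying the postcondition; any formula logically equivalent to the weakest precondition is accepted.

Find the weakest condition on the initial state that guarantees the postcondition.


Working backward. After the program, p must hold.
Then branch requires p; else branch requires p.
Before the if: (x ==> p) && ((!x) ==> p)
Before x := x: (x ==> p) && ((!x) ==> p)
Before p := x: (!x) ==> x
Answer: WP = (!x) ==> x


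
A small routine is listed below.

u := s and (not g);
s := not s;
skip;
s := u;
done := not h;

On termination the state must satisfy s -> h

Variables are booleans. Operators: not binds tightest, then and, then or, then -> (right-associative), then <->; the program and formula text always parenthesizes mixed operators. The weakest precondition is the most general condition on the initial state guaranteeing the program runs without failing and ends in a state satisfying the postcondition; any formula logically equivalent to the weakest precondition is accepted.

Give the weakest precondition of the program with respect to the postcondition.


Working backward. After the program, s -> h must hold.
Before done := not h: s -> h
Before s := u: u -> h
Before skip: u -> h
Before s := not s: u -> h
Before u := s and (not g): (s and (not g)) -> h
Answer: WP = (s and (not g)) -> h


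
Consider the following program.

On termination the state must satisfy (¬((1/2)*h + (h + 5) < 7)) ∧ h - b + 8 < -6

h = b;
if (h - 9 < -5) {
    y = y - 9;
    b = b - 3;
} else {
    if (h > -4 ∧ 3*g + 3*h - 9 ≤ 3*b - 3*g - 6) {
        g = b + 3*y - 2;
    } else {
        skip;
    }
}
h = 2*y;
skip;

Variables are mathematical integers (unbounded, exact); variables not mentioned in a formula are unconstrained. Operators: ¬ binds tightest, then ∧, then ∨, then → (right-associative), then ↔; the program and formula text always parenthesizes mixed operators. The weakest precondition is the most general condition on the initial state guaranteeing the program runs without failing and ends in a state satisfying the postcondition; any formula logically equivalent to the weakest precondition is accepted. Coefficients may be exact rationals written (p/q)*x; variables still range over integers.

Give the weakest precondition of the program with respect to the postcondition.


Working backward. After the program, the postcondition (¬((1/2)*h + (h + 5) < 7)) ∧ h - b + 8 < -6 must hold; in canonical form it is (¬((3/2)*h < 2)) ∧ h < b - 14.
Before skip: (¬((3/2)*h < 2)) ∧ h < b - 14
Before h := 2*y: (¬(3*y < 2)) ∧ 2*y < b - 14
Then branch requires (¬(3*y < 29)) ∧ 2*y < b + 1; else branch requires ((h > -4 ∧ 6*g + 3*h ≤ 3*b + 3) → ((¬(3*y < 2)) ∧ 2*y < b - 14)) ∧ ((¬(h > -4 ∧ 6*g + 3*h ≤ 3*b + 3)) → ((¬(3*y < 2)) ∧ 2*y < b - 14)).
Before the if: (h < 4 → ((¬(3*y < 29)) ∧ 2*y < b + 1)) ∧ ((¬(h < 4)) → (((h > -4 ∧ 6*g + 3*h ≤ 3*b + 3) → ((¬(3*y < 2)) ∧ 2*y < b - 14)) ∧ ((¬(h > -4 ∧ 6*g + 3*h ≤ 3*b + 3)) → ((¬(3*y < 2)) ∧ 2*y < b - 14))))
Before h := b: (b < 4 → ((¬(3*y < 29)) ∧ 2*y < b + 1)) ∧ ((¬(b < 4)) → (((b > -4 ∧ 6*g ≤ 3) → ((¬(3*y < 2)) ∧ 2*y < b - 14)) ∧ ((¬(b > -4 ∧ 6*g ≤ 3)) → ((¬(3*y < 2)) ∧ 2*y < b - 14))))
Answer: WP = (b < 4 → ((¬(3*y < 29)) ∧ 2*y < b + 1)) ∧ ((¬(b < 4)) → (((b > -4 ∧ 6*g ≤ 3) → ((¬(3*y < 2)) ∧ 2*y < b - 14)) ∧ ((¬(b > -4 ∧ 6*g ≤ 3)) → ((¬(3*y < 2)) ∧ 2*y < b - 14))))


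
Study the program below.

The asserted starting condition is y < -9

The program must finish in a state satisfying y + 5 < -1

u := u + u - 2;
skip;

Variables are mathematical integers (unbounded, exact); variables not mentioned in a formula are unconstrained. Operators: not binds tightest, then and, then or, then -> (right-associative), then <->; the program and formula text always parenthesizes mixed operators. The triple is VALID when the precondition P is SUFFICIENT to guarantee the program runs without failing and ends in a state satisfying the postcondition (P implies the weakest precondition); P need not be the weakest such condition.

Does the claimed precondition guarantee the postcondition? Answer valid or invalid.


Working backward. After the program, the postcondition y + 5 < -1 must hold; in canonical form it is y < -6.
Before skip: y < -6
Before u := u + u - 2: y < -6
The weakest precondition is y < -6.
Check whether y < -9 implies it.
Every state satisfying the precondition satisfies the weakest precondition: the implication holds.
Answer: valid


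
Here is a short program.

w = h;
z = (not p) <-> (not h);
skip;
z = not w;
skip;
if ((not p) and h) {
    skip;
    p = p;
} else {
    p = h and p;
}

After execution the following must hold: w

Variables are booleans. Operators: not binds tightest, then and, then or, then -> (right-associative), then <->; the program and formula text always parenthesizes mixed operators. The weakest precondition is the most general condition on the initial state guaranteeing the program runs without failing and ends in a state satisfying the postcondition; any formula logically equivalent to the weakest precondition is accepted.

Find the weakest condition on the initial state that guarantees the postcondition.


Working backward. After the program, w must hold.
Then branch requires w; else branch requires w.
Before the if: (((not p) and h) -> w) and ((not ((not p) and h)) -> w)
Before skip: (((not p) and h) -> w) and ((not ((not p) and h)) -> w)
Before z := not w: (((not p) and h) -> w) and ((not ((not p) and h)) -> w)
Before skip: (((not p) and h) -> w) and ((not ((not p) and h)) -> w)
Before z := (not p) <-> (not h): (((not p) and h) -> w) and ((not ((not p) and h)) -> w)
Before w := h: (((not p) and h) -> h) and ((not ((not p) and h)) -> h)
Answer: WP = (((not p) and h) -> h) and ((not ((not p) and h)) -> h)


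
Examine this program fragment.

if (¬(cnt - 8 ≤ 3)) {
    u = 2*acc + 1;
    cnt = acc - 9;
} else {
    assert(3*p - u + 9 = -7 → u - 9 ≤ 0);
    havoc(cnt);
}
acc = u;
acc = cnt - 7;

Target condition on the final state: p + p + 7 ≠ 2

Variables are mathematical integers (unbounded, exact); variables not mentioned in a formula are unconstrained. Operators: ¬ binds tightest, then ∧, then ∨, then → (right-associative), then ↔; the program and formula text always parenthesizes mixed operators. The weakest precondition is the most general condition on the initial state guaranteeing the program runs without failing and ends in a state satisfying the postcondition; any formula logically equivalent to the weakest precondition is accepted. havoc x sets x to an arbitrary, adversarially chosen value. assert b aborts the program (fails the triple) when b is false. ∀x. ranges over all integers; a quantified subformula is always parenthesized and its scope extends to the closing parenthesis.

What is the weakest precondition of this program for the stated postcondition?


Working backward. After the program, the postcondition p + p + 7 ≠ 2 must hold; in canonical form it is 2*p ≠ -5.
Before acc := cnt - 7: 2*p ≠ -5
Before acc := u: 2*p ≠ -5
Then branch requires 2*p ≠ -5; else branch requires (3*p = u - 16 → u ≤ 9) ∧ 2*p ≠ -5.
Before the if: ((¬(cnt ≤ 11)) → 2*p ≠ -5) ∧ (cnt ≤ 11 → ((3*p = u - 16 → u ≤ 9) ∧ 2*p ≠ -5))
Answer: WP = ((¬(cnt ≤ 11)) → 2*p ≠ -5) ∧ (cnt ≤ 11 → ((3*p = u - 16 → u ≤ 9) ∧ 2*p ≠ -5))


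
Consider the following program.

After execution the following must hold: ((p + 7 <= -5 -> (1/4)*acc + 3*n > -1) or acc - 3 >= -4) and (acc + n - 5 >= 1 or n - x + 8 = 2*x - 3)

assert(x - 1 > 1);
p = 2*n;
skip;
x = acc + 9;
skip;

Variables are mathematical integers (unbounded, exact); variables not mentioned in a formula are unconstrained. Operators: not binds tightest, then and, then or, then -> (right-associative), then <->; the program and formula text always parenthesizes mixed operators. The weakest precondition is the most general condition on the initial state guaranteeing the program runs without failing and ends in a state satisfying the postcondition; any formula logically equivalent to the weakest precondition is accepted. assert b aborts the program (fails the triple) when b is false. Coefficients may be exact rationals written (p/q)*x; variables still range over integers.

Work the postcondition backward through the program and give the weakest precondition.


Working backward. After the program, the postcondition ((p + 7 <= -5 -> (1/4)*acc + 3*n > -1) or acc - 3 >= -4) and (acc + n - 5 >= 1 or n - x + 8 = 2*x - 3) must hold; in canonical form it is ((p <= -12 -> (1/4)*acc + 3*n > -1) or acc >= -1) and (acc + n >= 6 or n = 3*x - 11).
Before skip: ((p <= -12 -> (1/4)*acc + 3*n > -1) or acc >= -1) and (acc + n >= 6 or n = 3*x - 11)
Before x := acc + 9: ((p <= -12 -> (1/4)*acc + 3*n > -1) or acc >= -1) and (acc + n >= 6 or n = 3*acc + 16)
Before skip: ((p <= -12 -> (1/4)*acc + 3*n > -1) or acc >= -1) and (acc + n >= 6 or n = 3*acc + 16)
Before p := 2*n: ((2*n <= -12 -> (1/4)*acc + 3*n > -1) or acc >= -1) and (acc + n >= 6 or n = 3*acc + 16)
Before assert x - 1 > 1: x > 2 and ((2*n <= -12 -> (1/4)*acc + 3*n > -1) or acc >= -1) and (acc + n >= 6 or n = 3*acc + 16)
Answer: WP = x > 2 and ((2*n <= -12 -> (1/4)*acc + 3*n > -1) or acc >= -1) and (acc + n >= 6 or n = 3*acc + 16)


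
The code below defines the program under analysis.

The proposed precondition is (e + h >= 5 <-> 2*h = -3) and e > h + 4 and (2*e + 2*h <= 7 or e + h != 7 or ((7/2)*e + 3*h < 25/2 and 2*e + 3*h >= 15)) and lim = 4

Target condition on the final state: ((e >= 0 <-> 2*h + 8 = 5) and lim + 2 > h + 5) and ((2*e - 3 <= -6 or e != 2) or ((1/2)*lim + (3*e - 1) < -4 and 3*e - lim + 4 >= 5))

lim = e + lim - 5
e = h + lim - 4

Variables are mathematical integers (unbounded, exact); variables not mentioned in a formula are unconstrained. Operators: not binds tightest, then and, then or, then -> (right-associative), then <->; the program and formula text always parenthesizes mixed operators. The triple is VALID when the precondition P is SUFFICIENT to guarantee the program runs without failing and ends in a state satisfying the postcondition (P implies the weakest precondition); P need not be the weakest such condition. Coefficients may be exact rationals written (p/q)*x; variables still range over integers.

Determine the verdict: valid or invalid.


Working backward. After the program, the postcondition ((e >= 0 <-> 2*h + 8 = 5) and lim + 2 > h + 5) and ((2*e - 3 <= -6 or e != 2) or ((1/2)*lim + (3*e - 1) < -4 and 3*e - lim + 4 >= 5)) must hold; in canonical form it is (e >= 0 <-> 2*h = -3) and lim > h + 3 and (2*e <= -3 or e != 2 or (3*e + (1/2)*lim < -3 and 3*e >= lim + 1)).
Before e := h + lim - 4: (h + lim >= 4 <-> 2*h = -3) and lim > h + 3 and (2*h + 2*lim <= 5 or h + lim != 6 or (3*h + (7/2)*lim < 9 and 3*h + 2*lim >= 13))
Before lim := e + lim - 5: (e + h + lim >= 9 <-> 2*h = -3) and e + lim > h + 8 and (2*e + 2*h + 2*lim <= 15 or e + h + lim != 11 or ((7/2)*e + 3*h + (7/2)*lim < 53/2 and 2*e + 3*h + 2*lim >= 23))
The weakest precondition is (e + h + lim >= 9 <-> 2*h = -3) and e + lim > h + 8 and (2*e + 2*h + 2*lim <= 15 or e + h + lim != 11 or ((7/2)*e + 3*h + (7/2)*lim < 53/2 and 2*e + 3*h + 2*lim >= 23)).
Check whether (e + h >= 5 <-> 2*h = -3) and e > h + 4 and (2*e + 2*h <= 7 or e + h != 7 or ((7/2)*e + 3*h < 25/2 and 2*e + 3*h >= 15)) and lim = 4 implies it.
Every state satisfying the precondition satisfies the weakest precondition: the implication holds.
Answer: valid


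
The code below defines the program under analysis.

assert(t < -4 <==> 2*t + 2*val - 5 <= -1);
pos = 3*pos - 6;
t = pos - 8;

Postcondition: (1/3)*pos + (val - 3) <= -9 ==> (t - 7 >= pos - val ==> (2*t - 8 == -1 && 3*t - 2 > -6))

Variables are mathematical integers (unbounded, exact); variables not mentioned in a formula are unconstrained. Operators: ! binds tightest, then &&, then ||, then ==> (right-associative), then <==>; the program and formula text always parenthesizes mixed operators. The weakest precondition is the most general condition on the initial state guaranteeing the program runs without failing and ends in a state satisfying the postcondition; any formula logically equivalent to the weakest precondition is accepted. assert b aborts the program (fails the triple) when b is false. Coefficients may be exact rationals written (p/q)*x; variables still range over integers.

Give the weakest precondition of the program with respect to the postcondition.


Working backward. After the program, the postcondition (1/3)*pos + (val - 3) <= -9 ==> (t - 7 >= pos - val ==> (2*t - 8 == -1 && 3*t - 2 > -6)) must hold; in canonical form it is (1/3)*pos + val <= -6 ==> (t + val >= pos + 7 ==> (2*t == 7 && 3*t > -4)).
Before t := pos - 8: (1/3)*pos + val <= -6 ==> (val >= 15 ==> (2*pos == 23 && 3*pos > 20))
Before pos := 3*pos - 6: pos + val <= -4 ==> (val >= 15 ==> (6*pos == 35 && 9*pos > 38))
Before assert t < -4 <==> 2*t + 2*val - 5 <= -1: (t < -4 <==> 2*t + 2*val <= 4) && (pos + val <= -4 ==> (val >= 15 ==> (6*pos == 35 && 9*pos > 38)))
Answer: WP = (t < -4 <==> 2*t + 2*val <= 4) && (pos + val <= -4 ==> (val >= 15 ==> (6*pos == 35 && 9*pos > 38)))


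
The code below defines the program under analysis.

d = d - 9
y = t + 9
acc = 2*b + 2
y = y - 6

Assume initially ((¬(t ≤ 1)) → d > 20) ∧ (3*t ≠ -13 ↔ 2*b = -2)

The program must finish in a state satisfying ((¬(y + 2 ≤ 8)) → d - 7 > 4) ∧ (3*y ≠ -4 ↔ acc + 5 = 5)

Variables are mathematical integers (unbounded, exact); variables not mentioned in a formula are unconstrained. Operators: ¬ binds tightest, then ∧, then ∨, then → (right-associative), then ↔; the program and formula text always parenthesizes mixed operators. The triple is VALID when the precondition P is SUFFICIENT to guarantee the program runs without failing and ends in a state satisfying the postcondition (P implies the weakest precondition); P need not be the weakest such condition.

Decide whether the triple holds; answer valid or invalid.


Working backward. After the program, the postcondition ((¬(y + 2 ≤ 8)) → d - 7 > 4) ∧ (3*y ≠ -4 ↔ acc + 5 = 5) must hold; in canonical form it is ((¬(y ≤ 6)) → d > 11) ∧ (3*y ≠ -4 ↔ acc = 0).
Before y := y - 6: ((¬(y ≤ 12)) → d > 11) ∧ (3*y ≠ 14 ↔ acc = 0)
Before acc := 2*b + 2: ((¬(y ≤ 12)) → d > 11) ∧ (3*y ≠ 14 ↔ 2*b = -2)
Before y := t + 9: ((¬(t ≤ 3)) → d > 11) ∧ (3*t ≠ -13 ↔ 2*b = -2)
Before d := d - 9: ((¬(t ≤ 3)) → d > 20) ∧ (3*t ≠ -13 ↔ 2*b = -2)
The weakest precondition is ((¬(t ≤ 3)) → d > 20) ∧ (3*t ≠ -13 ↔ 2*b = -2).
Check whether ((¬(t ≤ 1)) → d > 20) ∧ (3*t ≠ -13 ↔ 2*b = -2) implies it.
Every state satisfying the precondition satisfies the weakest precondition: the implication holds.
Answer: valid


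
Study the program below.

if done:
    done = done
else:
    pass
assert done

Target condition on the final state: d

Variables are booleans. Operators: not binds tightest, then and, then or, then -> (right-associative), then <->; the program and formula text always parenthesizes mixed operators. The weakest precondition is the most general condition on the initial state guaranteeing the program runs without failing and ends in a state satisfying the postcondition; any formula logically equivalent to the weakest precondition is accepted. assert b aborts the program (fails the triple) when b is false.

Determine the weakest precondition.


Working backward. After the program, d must hold.
Before assert done: done and d
Then branch requires done and d; else branch requires done and d.
Before the if: (done -> (done and d)) and ((not done) -> (done and d))
Answer: WP = (done -> (done and d)) and ((not done) -> (done and d))


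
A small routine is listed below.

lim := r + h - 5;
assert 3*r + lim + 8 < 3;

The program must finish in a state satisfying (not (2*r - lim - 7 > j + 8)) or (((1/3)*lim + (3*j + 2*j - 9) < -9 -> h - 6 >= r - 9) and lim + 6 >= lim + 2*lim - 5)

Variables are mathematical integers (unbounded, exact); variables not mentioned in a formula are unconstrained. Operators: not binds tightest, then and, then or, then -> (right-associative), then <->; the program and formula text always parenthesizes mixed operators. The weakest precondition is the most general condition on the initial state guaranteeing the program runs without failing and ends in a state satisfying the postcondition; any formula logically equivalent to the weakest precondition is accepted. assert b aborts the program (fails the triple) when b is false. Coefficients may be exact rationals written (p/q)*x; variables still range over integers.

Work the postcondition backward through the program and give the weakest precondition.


Working backward. After the program, the postcondition (not (2*r - lim - 7 > j + 8)) or (((1/3)*lim + (3*j + 2*j - 9) < -9 -> h - 6 >= r - 9) and lim + 6 >= lim + 2*lim - 5) must hold; in canonical form it is (not (2*r > j + lim + 15)) or ((5*j + (1/3)*lim < 0 -> h >= r - 3) and 2*lim <= 11).
Before assert 3*r + lim + 8 < 3: lim + 3*r < -5 and ((not (2*r > j + lim + 15)) or ((5*j + (1/3)*lim < 0 -> h >= r - 3) and 2*lim <= 11))
Before lim := r + h - 5: h + 4*r < 0 and ((not (r > h + j + 10)) or (((1/3)*h + 5*j + (1/3)*r < 5/3 -> h >= r - 3) and 2*h + 2*r <= 21))
Answer: WP = h + 4*r < 0 and ((not (r > h + j + 10)) or (((1/3)*h + 5*j + (1/3)*r < 5/3 -> h >= r - 3) and 2*h + 2*r <= 21))


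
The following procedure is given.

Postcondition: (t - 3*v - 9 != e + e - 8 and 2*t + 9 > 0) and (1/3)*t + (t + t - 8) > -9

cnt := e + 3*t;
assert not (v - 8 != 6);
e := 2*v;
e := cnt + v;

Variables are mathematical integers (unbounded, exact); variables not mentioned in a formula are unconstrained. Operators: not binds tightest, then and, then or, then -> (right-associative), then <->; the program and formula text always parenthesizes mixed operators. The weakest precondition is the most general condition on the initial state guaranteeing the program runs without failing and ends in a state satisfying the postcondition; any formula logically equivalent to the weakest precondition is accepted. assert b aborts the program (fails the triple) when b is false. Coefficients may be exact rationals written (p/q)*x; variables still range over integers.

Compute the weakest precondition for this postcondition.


Working backward. After the program, the postcondition (t - 3*v - 9 != e + e - 8 and 2*t + 9 > 0) and (1/3)*t + (t + t - 8) > -9 must hold; in canonical form it is t != 2*e + 3*v + 1 and 2*t > -9 and (7/3)*t > -1.
Before e := cnt + v: t != 2*cnt + 5*v + 1 and 2*t > -9 and (7/3)*t > -1
Before e := 2*v: t != 2*cnt + 5*v + 1 and 2*t > -9 and (7/3)*t > -1
Before assert not (v - 8 != 6): (not (v != 14)) and t != 2*cnt + 5*v + 1 and 2*t > -9 and (7/3)*t > -1
Before cnt := e + 3*t: (not (v != 14)) and 2*e + 5*t + 5*v != -1 and 2*t > -9 and (7/3)*t > -1
Answer: WP = (not (v != 14)) and 2*e + 5*t + 5*v != -1 and 2*t > -9 and (7/3)*t > -1


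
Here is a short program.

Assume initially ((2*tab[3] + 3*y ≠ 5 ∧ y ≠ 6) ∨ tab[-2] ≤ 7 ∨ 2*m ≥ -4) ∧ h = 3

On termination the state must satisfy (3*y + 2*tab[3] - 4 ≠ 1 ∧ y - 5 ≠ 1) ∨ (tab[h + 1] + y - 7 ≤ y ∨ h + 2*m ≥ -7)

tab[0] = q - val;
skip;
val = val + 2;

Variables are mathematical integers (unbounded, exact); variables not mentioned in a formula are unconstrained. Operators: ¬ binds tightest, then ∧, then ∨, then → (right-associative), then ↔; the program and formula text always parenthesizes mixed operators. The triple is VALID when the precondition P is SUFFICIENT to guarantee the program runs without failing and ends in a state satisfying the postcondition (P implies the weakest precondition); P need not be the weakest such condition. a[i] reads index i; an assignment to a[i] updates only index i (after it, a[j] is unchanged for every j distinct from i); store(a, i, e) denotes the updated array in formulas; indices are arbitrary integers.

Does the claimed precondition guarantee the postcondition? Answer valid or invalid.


Working backward. After the program, the postcondition (3*y + 2*tab[3] - 4 ≠ 1 ∧ y - 5 ≠ 1) ∨ (tab[h + 1] + y - 7 ≤ y ∨ h + 2*m ≥ -7) must hold; in canonical form it is (2*tab[3] + 3*y ≠ 5 ∧ y ≠ 6) ∨ tab[h + 1] ≤ 7 ∨ h + 2*m ≥ -7.
Before val := val + 2: (2*tab[3] + 3*y ≠ 5 ∧ y ≠ 6) ∨ tab[h + 1] ≤ 7 ∨ h + 2*m ≥ -7
Before skip: (2*tab[3] + 3*y ≠ 5 ∧ y ≠ 6) ∨ tab[h + 1] ≤ 7 ∨ h + 2*m ≥ -7
Before tab[0] := q - val: (2*tab[3] + 3*y ≠ 5 ∧ y ≠ 6) ∨ store(tab, 0, q - val)[h + 1] ≤ 7 ∨ h + 2*m ≥ -7
The weakest precondition is (2*tab[3] + 3*y ≠ 5 ∧ y ≠ 6) ∨ store(tab, 0, q - val)[h + 1] ≤ 7 ∨ h + 2*m ≥ -7.
Check whether ((2*tab[3] + 3*y ≠ 5 ∧ y ≠ 6) ∨ tab[-2] ≤ 7 ∨ 2*m ≥ -4) ∧ h = 3 implies it.
Countermodel: at the initial state h = 3, m = -6, q = 0, tab = {[-2] = 0, [0] = 1, [3] = 1, [4] = 8, elsewhere 1}, val = 0, y = 1, the precondition holds but the weakest precondition fails.
Answer: invalid


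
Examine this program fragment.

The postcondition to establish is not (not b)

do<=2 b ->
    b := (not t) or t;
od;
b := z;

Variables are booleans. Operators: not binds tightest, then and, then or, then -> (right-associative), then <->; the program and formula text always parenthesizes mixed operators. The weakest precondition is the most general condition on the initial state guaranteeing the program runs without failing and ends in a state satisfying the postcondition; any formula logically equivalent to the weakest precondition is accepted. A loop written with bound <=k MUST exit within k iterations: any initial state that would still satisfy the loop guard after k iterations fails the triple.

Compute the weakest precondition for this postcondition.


Working backward. After the program, the postcondition not (not b) must hold; in canonical form it is b.
Before b := z: z
Before the loop (bound <=2), unroll the exhaustion recursion (WP_0 = exit-now case; WP_j = one more guarded iteration, up to j = 2):
  WP_0: (not b) and z
  WP_1: (not b) and ((not b) -> z)
  WP_2: (not b) and ((not b) -> z)
So before the loop: (not b) and ((not b) -> z)
Answer: WP = (not b) and ((not b) -> z)


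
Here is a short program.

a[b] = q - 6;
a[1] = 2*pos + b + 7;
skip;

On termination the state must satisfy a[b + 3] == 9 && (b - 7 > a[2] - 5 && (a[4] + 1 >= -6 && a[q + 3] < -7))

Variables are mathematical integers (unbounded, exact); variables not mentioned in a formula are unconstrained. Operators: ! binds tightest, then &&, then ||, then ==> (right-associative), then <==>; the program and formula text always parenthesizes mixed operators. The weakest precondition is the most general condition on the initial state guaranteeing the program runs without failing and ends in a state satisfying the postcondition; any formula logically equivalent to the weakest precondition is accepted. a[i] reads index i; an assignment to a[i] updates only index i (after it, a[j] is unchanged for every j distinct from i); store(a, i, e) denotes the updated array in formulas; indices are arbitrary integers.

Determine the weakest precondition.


Working backward. After the program, the postcondition a[b + 3] == 9 && (b - 7 > a[2] - 5 && (a[4] + 1 >= -6 && a[q + 3] < -7)) must hold; in canonical form it is a[b + 3] == 9 && b > a[2] + 2 && a[4] >= -7 && a[q + 3] < -7.
Before skip: a[b + 3] == 9 && b > a[2] + 2 && a[4] >= -7 && a[q + 3] < -7
Before a[1] := 2*pos + b + 7: store(a, 1, b + 2*pos + 7)[b + 3] == 9 && b > a[2] + 2 && a[4] >= -7 && store(a, 1, b + 2*pos + 7)[q + 3] < -7
Before a[b] := q - 6: store(store(a, b, q - 6), 1, b + 2*pos + 7)[b + 3] == 9 && b > store(a, b, q - 6)[2] + 2 && store(a, b, q - 6)[4] >= -7 && store(store(a, b, q - 6), 1, b + 2*pos + 7)[q + 3] < -7
Answer: WP = store(store(a, b, q - 6), 1, b + 2*pos + 7)[b + 3] == 9 && b > store(a, b, q - 6)[2] + 2 && store(a, b, q - 6)[4] >= -7 && store(store(a, b, q - 6), 1, b + 2*pos + 7)[q + 3] < -7


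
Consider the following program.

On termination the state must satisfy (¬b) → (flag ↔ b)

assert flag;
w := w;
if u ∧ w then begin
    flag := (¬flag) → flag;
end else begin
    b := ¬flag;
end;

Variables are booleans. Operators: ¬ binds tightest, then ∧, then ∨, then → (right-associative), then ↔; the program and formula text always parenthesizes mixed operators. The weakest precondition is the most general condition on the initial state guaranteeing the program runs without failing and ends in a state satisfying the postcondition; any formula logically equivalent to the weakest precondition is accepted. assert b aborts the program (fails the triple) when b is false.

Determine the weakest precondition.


Working backward. After the program, (¬b) → (flag ↔ b) must hold.
Then branch requires (¬b) → (((¬flag) → flag) ↔ b); else branch requires flag → (flag ↔ (¬flag)).
Before the if: ((u ∧ w) → ((¬b) → (((¬flag) → flag) ↔ b))) ∧ ((¬(u ∧ w)) → (flag → (flag ↔ (¬flag))))
Before w := w: ((u ∧ w) → ((¬b) → (((¬flag) → flag) ↔ b))) ∧ ((¬(u ∧ w)) → (flag → (flag ↔ (¬flag))))
Before assert flag: flag ∧ ((u ∧ w) → ((¬b) → (((¬flag) → flag) ↔ b))) ∧ ((¬(u ∧ w)) → (flag → (flag ↔ (¬flag))))
Answer: WP = flag ∧ ((u ∧ w) → ((¬b) → (((¬flag) → flag) ↔ b))) ∧ ((¬(u ∧ w)) → (flag → (flag ↔ (¬flag))))


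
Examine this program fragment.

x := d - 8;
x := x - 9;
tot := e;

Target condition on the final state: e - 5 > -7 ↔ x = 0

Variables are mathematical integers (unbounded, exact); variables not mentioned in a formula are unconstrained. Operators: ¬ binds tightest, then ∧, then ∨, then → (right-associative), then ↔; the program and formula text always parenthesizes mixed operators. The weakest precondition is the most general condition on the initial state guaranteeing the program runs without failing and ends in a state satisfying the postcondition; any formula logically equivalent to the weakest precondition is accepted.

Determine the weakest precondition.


Working backward. After the program, the postcondition e - 5 > -7 ↔ x = 0 must hold; in canonical form it is e > -2 ↔ x = 0.
Before tot := e: e > -2 ↔ x = 0
Before x := x - 9: e > -2 ↔ x = 9
Before x := d - 8: e > -2 ↔ d = 17
Answer: WP = e > -2 ↔ d = 17


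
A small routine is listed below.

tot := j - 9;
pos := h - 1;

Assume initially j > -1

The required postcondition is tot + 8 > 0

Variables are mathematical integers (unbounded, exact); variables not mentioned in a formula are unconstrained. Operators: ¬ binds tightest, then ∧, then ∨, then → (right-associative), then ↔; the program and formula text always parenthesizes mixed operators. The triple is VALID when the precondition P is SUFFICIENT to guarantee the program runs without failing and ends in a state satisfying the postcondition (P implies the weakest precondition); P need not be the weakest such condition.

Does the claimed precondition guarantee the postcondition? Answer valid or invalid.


Working backward. After the program, the postcondition tot + 8 > 0 must hold; in canonical form it is tot > -8.
Before pos := h - 1: tot > -8
Before tot := j - 9: j > 1
The weakest precondition is j > 1.
Check whether j > -1 implies it.
Countermodel: at the initial state j = 0, the precondition holds but the weakest precondition fails.
Answer: invalid
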